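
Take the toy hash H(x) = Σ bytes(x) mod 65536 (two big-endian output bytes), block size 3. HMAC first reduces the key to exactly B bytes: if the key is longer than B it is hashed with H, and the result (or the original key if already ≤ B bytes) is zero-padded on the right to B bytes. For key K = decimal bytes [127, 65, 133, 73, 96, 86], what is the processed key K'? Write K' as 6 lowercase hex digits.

|K| = 6 > B = 3, so first hash the key.
H(K): sum = 127+65+133+73+96+86 = 580 → 02 44.
Zero-pad H(K) = 02 44 to 3 bytes: K' = 02 44 00.

024400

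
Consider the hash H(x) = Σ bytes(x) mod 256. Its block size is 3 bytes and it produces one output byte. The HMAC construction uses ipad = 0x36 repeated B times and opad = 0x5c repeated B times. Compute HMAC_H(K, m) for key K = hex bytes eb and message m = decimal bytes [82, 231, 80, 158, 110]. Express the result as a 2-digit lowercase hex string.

Key hex bytes eb is 1 byte ≤ B = 3; zero-pad to 3 bytes: K' = eb 00 00.
K' ⊕ ipad = dd 36 36.  K' ⊕ opad = b7 5c 5c.
Inner input = (K'⊕ipad) ∥ m = dd 36 36 ∥ 52 e7 50 9e 6e.
Inner hash: sum = 221+54+54+82+231+80+158+110 = 990; mod 256 = 222 → de.
Outer input = (K'⊕opad) ∥ inner = b7 5c 5c ∥ de.
Outer hash (tag): sum = 183+92+92+222 = 589; mod 256 = 77 → 4d.

4d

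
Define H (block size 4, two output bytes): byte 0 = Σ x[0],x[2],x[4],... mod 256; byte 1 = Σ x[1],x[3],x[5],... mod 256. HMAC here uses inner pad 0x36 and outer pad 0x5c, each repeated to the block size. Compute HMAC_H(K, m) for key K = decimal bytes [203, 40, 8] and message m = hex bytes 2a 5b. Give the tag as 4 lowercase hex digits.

Key decimal bytes [203, 40, 8] = cb 28 08 is 3 bytes ≤ B = 4; zero-pad to 4 bytes: K' = cb 28 08 00.
K' ⊕ ipad = fd 1e 3e 36.  K' ⊕ opad = 97 74 54 5c.
Inner input = (K'⊕ipad) ∥ m = fd 1e 3e 36 ∥ 2a 5b.
Inner hash: even-index sum = 357 mod 256 = 101; odd-index sum = 175 mod 256 = 175 → 65 af.
Outer input = (K'⊕opad) ∥ inner = 97 74 54 5c ∥ 65 af.
Outer hash (tag): even-index sum = 336 mod 256 = 80; odd-index sum = 383 mod 256 = 127 → 50 7f.

507f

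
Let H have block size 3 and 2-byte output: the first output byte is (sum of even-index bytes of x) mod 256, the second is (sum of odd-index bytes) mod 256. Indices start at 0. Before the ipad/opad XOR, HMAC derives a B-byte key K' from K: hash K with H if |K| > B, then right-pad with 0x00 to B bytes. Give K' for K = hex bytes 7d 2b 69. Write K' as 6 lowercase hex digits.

Key hex bytes 7d 2b 69 is exactly B = 3 bytes: K' = 7d 2b 69.

7d2b69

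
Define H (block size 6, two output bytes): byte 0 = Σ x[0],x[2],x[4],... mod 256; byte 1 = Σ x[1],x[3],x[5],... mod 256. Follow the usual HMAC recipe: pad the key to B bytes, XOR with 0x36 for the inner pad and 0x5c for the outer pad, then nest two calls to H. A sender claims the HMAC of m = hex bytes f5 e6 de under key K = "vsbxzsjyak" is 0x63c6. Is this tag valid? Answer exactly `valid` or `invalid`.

Key "vsbxzsjyak" = 76 73 62 78 7a 73 6a 79 61 6b is 10 bytes > B = 6, so hash it first: H(key) = 1d 42, then zero-pad to 6 bytes: K' = 1d 42 00 00 00 00.
K' ⊕ ipad = 2b 74 36 36 36 36; K' ⊕ opad = 41 1e 5c 5c 5c 5c.
Inner hash: even-index sum = 618 mod 256 = 106; odd-index sum = 454 mod 256 = 198 → 6a c6.
Outer hash (recomputed tag): even-index sum = 355 mod 256 = 99; odd-index sum = 412 mod 256 = 156 → 63 9c.
Recomputed tag = 639c; claimed = 63c6 → mismatch.

invalid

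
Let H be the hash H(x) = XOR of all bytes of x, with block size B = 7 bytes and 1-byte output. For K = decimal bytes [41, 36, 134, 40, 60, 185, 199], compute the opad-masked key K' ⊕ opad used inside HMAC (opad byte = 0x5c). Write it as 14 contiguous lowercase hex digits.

7578da7460e59b

Key decimal bytes [41, 36, 134, 40, 60, 185, 199] = 29 24 86 28 3c b9 c7 is exactly B = 7 bytes: K' = 29 24 86 28 3c b9 c7.
XOR each byte with 0x5c: 29⊕5c=75, 24⊕5c=78, 86⊕5c=da, 28⊕5c=74, 3c⊕5c=60, b9⊕5c=e5, c7⊕5c=9b.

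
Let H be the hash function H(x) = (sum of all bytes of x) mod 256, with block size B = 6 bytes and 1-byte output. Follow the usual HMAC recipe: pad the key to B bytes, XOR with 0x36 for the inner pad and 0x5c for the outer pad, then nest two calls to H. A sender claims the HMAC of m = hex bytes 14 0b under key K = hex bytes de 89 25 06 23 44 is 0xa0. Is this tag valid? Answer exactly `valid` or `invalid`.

invalid

Key hex bytes de 89 25 06 23 44 is exactly B = 6 bytes: K' = de 89 25 06 23 44.
K' ⊕ ipad = e8 bf 13 30 15 72; K' ⊕ opad = 82 d5 79 5a 7f 18.
Inner hash: sum = 232+191+19+48+21+114+20+11 = 656; mod 256 = 144 → 90.
Outer hash (recomputed tag): sum = 130+213+121+90+127+24+144 = 849; mod 256 = 81 → 51.
Recomputed tag = 51; claimed = a0 → mismatch.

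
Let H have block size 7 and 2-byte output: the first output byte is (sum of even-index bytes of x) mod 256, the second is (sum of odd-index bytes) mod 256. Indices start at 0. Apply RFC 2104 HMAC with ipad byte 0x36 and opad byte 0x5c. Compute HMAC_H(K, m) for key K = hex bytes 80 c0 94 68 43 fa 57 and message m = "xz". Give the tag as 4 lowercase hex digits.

Key hex bytes 80 c0 94 68 43 fa 57 is exactly B = 7 bytes: K' = 80 c0 94 68 43 fa 57.
K' ⊕ ipad = b6 f6 a2 5e 75 cc 61.  K' ⊕ opad = dc 9c c8 34 1f a6 0b.
Inner input = (K'⊕ipad) ∥ m = b6 f6 a2 5e 75 cc 61 ∥ 78 7a.
Inner hash: even-index sum = 680 mod 256 = 168; odd-index sum = 664 mod 256 = 152 → a8 98.
Outer input = (K'⊕opad) ∥ inner = dc 9c c8 34 1f a6 0b ∥ a8 98.
Outer hash (tag): even-index sum = 614 mod 256 = 102; odd-index sum = 542 mod 256 = 30 → 66 1e.

661e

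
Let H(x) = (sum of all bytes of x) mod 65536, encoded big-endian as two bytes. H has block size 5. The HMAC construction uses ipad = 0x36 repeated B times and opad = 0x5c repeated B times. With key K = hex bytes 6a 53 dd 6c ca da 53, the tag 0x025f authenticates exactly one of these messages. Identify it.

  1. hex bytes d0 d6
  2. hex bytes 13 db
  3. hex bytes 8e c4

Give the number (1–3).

1

Key hex bytes 6a 53 dd 6c ca da 53 is 7 bytes > B = 5, so hash it first: H(key) = 03 fd, then zero-pad to 5 bytes: K' = 03 fd 00 00 00.
K' ⊕ ipad = 35 cb 36 36 36; K' ⊕ opad = 5f a1 5c 5c 5c.
m1: inner = H(35 cb 36 36 36 d0 d6) = 03 48; tag = H(5f a1 5c 5c 5c 03 48) = 025f ← matches
m2: inner = H(35 cb 36 36 36 13 db) = 02 90; tag = H(5f a1 5c 5c 5c 02 90) = 02a6
m3: inner = H(35 cb 36 36 36 8e c4) = 02 f4; tag = H(5f a1 5c 5c 5c 02 f4) = 030a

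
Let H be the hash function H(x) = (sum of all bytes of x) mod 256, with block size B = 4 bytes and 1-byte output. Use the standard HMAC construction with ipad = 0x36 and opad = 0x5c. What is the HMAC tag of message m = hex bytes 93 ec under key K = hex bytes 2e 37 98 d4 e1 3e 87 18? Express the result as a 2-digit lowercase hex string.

c1

Key hex bytes 2e 37 98 d4 e1 3e 87 18 is 8 bytes > B = 4, so hash it first: H(key) = 8f, then zero-pad to 4 bytes: K' = 8f 00 00 00.
K' ⊕ ipad = b9 36 36 36.  K' ⊕ opad = d3 5c 5c 5c.
Inner input = (K'⊕ipad) ∥ m = b9 36 36 36 ∥ 93 ec.
Inner hash: sum = 185+54+54+54+147+236 = 730; mod 256 = 218 → da.
Outer input = (K'⊕opad) ∥ inner = d3 5c 5c 5c ∥ da.
Outer hash (tag): sum = 211+92+92+92+218 = 705; mod 256 = 193 → c1.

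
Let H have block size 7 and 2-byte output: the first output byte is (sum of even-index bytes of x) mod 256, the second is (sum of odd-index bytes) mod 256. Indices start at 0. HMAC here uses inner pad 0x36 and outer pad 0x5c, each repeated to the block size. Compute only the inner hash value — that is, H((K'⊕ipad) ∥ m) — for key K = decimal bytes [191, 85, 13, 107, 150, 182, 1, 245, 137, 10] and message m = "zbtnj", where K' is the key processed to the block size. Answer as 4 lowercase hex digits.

4c07

Key decimal bytes [191, 85, 13, 107, 150, 182, 1, 245, 137, 10] = bf 55 0d 6b 96 b6 01 f5 89 0a is 10 bytes > B = 7, so hash it first: H(key) = ec 75, then zero-pad to 7 bytes: K' = ec 75 00 00 00 00 00.
K' ⊕ ipad = da 43 36 36 36 36 36.
Inner input = da 43 36 36 36 36 36 ∥ 7a 62 74 6e 6a.
Inner hash: even-index sum = 588 mod 256 = 76; odd-index sum = 519 mod 256 = 7 → 4c 07.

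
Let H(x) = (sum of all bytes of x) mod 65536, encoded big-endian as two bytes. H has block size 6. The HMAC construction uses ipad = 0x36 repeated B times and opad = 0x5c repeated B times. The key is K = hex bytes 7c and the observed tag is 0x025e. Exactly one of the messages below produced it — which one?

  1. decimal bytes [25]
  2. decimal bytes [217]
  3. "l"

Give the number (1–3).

Key hex bytes 7c is 1 byte ≤ B = 6; zero-pad to 6 bytes: K' = 7c 00 00 00 00 00.
K' ⊕ ipad = 4a 36 36 36 36 36; K' ⊕ opad = 20 5c 5c 5c 5c 5c.
m1: inner = H(4a 36 36 36 36 36 19) = 01 71; tag = H(20 5c 5c 5c 5c 5c 01 71) = 025e ← matches
m2: inner = H(4a 36 36 36 36 36 d9) = 02 31; tag = H(20 5c 5c 5c 5c 5c 02 31) = 021f
m3: inner = H(4a 36 36 36 36 36 6c) = 01 c4; tag = H(20 5c 5c 5c 5c 5c 01 c4) = 02b1

1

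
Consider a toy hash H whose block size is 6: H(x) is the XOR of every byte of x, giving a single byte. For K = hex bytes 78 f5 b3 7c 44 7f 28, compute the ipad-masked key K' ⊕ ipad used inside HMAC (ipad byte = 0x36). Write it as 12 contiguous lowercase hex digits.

Key hex bytes 78 f5 b3 7c 44 7f 28 is 7 bytes > B = 6, so hash it first: H(key) = 51, then zero-pad to 6 bytes: K' = 51 00 00 00 00 00.
XOR each byte with 0x36: 51⊕36=67, 00⊕36=36, 00⊕36=36, 00⊕36=36, 00⊕36=36, 00⊕36=36.

673636363636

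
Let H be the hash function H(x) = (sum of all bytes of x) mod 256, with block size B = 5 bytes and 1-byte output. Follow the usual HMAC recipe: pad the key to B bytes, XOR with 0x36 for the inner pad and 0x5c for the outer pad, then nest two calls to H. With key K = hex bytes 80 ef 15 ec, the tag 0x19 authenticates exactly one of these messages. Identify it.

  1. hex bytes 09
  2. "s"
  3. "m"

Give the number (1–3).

Key hex bytes 80 ef 15 ec is 4 bytes ≤ B = 5; zero-pad to 5 bytes: K' = 80 ef 15 ec 00.
K' ⊕ ipad = b6 d9 23 da 36; K' ⊕ opad = dc b3 49 b0 5c.
m1: inner = H(b6 d9 23 da 36 09) = cb; tag = H(dc b3 49 b0 5c cb) = af
m2: inner = H(b6 d9 23 da 36 73) = 35; tag = H(dc b3 49 b0 5c 35) = 19 ← matches
m3: inner = H(b6 d9 23 da 36 6d) = 2f; tag = H(dc b3 49 b0 5c 2f) = 13

2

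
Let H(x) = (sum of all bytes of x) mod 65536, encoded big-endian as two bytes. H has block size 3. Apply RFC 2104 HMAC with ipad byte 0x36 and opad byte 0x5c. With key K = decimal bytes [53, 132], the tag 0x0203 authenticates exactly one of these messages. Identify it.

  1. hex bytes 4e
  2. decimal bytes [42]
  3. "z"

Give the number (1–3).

3

Key decimal bytes [53, 132] = 35 84 is 2 bytes ≤ B = 3; zero-pad to 3 bytes: K' = 35 84 00.
K' ⊕ ipad = 03 b2 36; K' ⊕ opad = 69 d8 5c.
m1: inner = H(03 b2 36 4e) = 01 39; tag = H(69 d8 5c 01 39) = 01d7
m2: inner = H(03 b2 36 2a) = 01 15; tag = H(69 d8 5c 01 15) = 01b3
m3: inner = H(03 b2 36 7a) = 01 65; tag = H(69 d8 5c 01 65) = 0203 ← matches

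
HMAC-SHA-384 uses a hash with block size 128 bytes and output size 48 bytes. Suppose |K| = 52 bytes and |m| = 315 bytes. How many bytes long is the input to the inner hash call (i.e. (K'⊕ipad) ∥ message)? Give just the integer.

443

Key is 52 ≤ 128 bytes, zero-padded: |K'| = 128.
Inner input = (K'⊕ipad) ∥ m → 128 + 315 = 443 bytes.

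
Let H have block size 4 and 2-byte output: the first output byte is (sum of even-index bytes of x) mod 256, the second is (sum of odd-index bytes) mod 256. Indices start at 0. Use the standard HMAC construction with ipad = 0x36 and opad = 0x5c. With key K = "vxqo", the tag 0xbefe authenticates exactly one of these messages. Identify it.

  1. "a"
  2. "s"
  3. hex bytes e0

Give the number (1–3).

Key "vxqo" = 76 78 71 6f is exactly B = 4 bytes: K' = 76 78 71 6f.
K' ⊕ ipad = 40 4e 47 59; K' ⊕ opad = 2a 24 2d 33.
m1: inner = H(40 4e 47 59 61) = e8 a7; tag = H(2a 24 2d 33 e8 a7) = 3ffe
m2: inner = H(40 4e 47 59 73) = fa a7; tag = H(2a 24 2d 33 fa a7) = 51fe
m3: inner = H(40 4e 47 59 e0) = 67 a7; tag = H(2a 24 2d 33 67 a7) = befe ← matches

3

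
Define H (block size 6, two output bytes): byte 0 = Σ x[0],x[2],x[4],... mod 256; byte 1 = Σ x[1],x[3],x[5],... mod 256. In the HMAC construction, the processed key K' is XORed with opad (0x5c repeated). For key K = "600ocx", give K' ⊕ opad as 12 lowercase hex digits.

Key "600ocx" = 36 30 30 6f 63 78 is exactly B = 6 bytes: K' = 36 30 30 6f 63 78.
XOR each byte with 0x5c: 36⊕5c=6a, 30⊕5c=6c, 30⊕5c=6c, 6f⊕5c=33, 63⊕5c=3f, 78⊕5c=24.

6a6c6c333f24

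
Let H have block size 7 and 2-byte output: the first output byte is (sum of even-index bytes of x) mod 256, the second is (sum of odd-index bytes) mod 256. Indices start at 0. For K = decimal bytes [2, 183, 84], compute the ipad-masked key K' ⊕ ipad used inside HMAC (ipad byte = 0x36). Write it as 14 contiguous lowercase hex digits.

Key decimal bytes [2, 183, 84] = 02 b7 54 is 3 bytes ≤ B = 7; zero-pad to 7 bytes: K' = 02 b7 54 00 00 00 00.
XOR each byte with 0x36: 02⊕36=34, b7⊕36=81, 54⊕36=62, 00⊕36=36, 00⊕36=36, 00⊕36=36, 00⊕36=36.

34816236363636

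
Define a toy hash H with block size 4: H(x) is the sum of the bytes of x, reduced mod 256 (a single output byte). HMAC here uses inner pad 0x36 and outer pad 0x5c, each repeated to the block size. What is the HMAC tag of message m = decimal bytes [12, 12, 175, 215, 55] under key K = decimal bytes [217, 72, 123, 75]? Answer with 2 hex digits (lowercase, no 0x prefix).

e3

Key decimal bytes [217, 72, 123, 75] = d9 48 7b 4b is exactly B = 4 bytes: K' = d9 48 7b 4b.
K' ⊕ ipad = ef 7e 4d 7d.  K' ⊕ opad = 85 14 27 17.
Inner input = (K'⊕ipad) ∥ m = ef 7e 4d 7d ∥ 0c 0c af d7 37.
Inner hash: sum = 239+126+77+125+12+12+175+215+55 = 1036; mod 256 = 12 → 0c.
Outer input = (K'⊕opad) ∥ inner = 85 14 27 17 ∥ 0c.
Outer hash (tag): sum = 133+20+39+23+12 = 227 → e3.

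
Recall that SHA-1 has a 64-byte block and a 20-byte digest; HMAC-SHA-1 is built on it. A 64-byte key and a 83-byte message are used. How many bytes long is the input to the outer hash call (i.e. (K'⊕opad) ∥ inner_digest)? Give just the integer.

Key is 64 ≤ 64 bytes, zero-padded: |K'| = 64.
Outer input = (K'⊕opad) ∥ H(inner) → 64 + 20 = 84 bytes.

84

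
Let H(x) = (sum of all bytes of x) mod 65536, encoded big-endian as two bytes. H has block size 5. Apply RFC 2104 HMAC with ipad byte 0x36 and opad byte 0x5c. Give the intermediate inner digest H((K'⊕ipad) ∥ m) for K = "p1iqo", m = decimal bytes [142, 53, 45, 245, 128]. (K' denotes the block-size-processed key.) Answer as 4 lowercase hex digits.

03b1

Key "p1iqo" = 70 31 69 71 6f is exactly B = 5 bytes: K' = 70 31 69 71 6f.
K' ⊕ ipad = 46 07 5f 47 59.
Inner input = 46 07 5f 47 59 ∥ 8e 35 2d f5 80.
Inner hash: sum = 70+7+95+71+89+142+53+45+245+128 = 945 → 03 b1.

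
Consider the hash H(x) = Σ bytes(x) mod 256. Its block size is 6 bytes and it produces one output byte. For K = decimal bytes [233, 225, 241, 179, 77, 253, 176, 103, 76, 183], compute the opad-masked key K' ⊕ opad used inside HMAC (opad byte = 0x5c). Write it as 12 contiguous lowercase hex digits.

8e5c5c5c5c5c

Key decimal bytes [233, 225, 241, 179, 77, 253, 176, 103, 76, 183] = e9 e1 f1 b3 4d fd b0 67 4c b7 is 10 bytes > B = 6, so hash it first: H(key) = d2, then zero-pad to 6 bytes: K' = d2 00 00 00 00 00.
XOR each byte with 0x5c: d2⊕5c=8e, 00⊕5c=5c, 00⊕5c=5c, 00⊕5c=5c, 00⊕5c=5c, 00⊕5c=5c.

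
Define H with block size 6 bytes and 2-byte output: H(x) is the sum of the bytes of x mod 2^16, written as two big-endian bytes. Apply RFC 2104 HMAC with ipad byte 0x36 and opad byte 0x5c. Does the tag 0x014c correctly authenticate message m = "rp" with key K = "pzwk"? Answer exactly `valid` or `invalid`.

Key "pzwk" = 70 7a 77 6b is 4 bytes ≤ B = 6; zero-pad to 6 bytes: K' = 70 7a 77 6b 00 00.
K' ⊕ ipad = 46 4c 41 5d 36 36; K' ⊕ opad = 2c 26 2b 37 5c 5c.
Inner hash: sum = 70+76+65+93+54+54+114+112 = 638 → 02 7e.
Outer hash (recomputed tag): sum = 44+38+43+55+92+92+2+126 = 492 → 01 ec.
Recomputed tag = 01ec; claimed = 014c → mismatch.

invalid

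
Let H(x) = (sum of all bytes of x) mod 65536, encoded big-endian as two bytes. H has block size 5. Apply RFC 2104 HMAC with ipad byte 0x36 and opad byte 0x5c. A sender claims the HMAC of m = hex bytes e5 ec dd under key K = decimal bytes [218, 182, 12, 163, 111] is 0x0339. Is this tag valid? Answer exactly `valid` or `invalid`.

valid

Key decimal bytes [218, 182, 12, 163, 111] = da b6 0c a3 6f is exactly B = 5 bytes: K' = da b6 0c a3 6f.
K' ⊕ ipad = ec 80 3a 95 59; K' ⊕ opad = 86 ea 50 ff 33.
Inner hash: sum = 236+128+58+149+89+229+236+221 = 1346 → 05 42.
Outer hash (recomputed tag): sum = 134+234+80+255+51+5+66 = 825 → 03 39.
Recomputed tag = 0339; claimed = 0339 → match.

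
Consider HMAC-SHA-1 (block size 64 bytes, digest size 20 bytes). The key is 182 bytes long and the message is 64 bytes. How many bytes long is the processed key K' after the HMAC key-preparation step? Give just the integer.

Key is 182 > 64 bytes, so it is hashed to 20 bytes then zero-padded to 64: |K'| = 64.

64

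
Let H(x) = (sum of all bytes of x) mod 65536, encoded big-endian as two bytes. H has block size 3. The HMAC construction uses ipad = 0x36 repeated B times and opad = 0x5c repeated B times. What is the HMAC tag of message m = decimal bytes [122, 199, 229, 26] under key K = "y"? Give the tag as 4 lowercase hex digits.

01da

Key "y" = 79 is 1 byte ≤ B = 3; zero-pad to 3 bytes: K' = 79 00 00.
K' ⊕ ipad = 4f 36 36.  K' ⊕ opad = 25 5c 5c.
Inner input = (K'⊕ipad) ∥ m = 4f 36 36 ∥ 7a c7 e5 1a.
Inner hash: sum = 79+54+54+122+199+229+26 = 763 → 02 fb.
Outer input = (K'⊕opad) ∥ inner = 25 5c 5c ∥ 02 fb.
Outer hash (tag): sum = 37+92+92+2+251 = 474 → 01 da.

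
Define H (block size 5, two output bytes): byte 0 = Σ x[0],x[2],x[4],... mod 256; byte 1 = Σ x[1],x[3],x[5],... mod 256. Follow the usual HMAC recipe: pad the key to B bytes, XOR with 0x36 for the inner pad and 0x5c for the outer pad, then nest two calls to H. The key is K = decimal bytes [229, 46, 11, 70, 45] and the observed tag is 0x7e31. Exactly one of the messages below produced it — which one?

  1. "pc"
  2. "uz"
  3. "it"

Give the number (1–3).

2

Key decimal bytes [229, 46, 11, 70, 45] = e5 2e 0b 46 2d is exactly B = 5 bytes: K' = e5 2e 0b 46 2d.
K' ⊕ ipad = d3 18 3d 70 1b; K' ⊕ opad = b9 72 57 1a 71.
m1: inner = H(d3 18 3d 70 1b 70 63) = 8e f8; tag = H(b9 72 57 1a 71 8e f8) = 791a
m2: inner = H(d3 18 3d 70 1b 75 7a) = a5 fd; tag = H(b9 72 57 1a 71 a5 fd) = 7e31 ← matches
m3: inner = H(d3 18 3d 70 1b 69 74) = 9f f1; tag = H(b9 72 57 1a 71 9f f1) = 722b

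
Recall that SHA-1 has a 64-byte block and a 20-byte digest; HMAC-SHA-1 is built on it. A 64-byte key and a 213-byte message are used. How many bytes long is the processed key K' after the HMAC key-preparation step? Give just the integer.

Key is 64 ≤ 64 bytes, zero-padded: |K'| = 64.

64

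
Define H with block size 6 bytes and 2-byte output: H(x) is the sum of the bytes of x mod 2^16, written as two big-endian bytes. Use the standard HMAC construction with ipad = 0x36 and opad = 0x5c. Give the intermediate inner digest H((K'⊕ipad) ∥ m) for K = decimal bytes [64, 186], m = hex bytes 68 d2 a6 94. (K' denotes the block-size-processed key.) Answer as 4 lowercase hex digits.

044e

Key decimal bytes [64, 186] = 40 ba is 2 bytes ≤ B = 6; zero-pad to 6 bytes: K' = 40 ba 00 00 00 00.
K' ⊕ ipad = 76 8c 36 36 36 36.
Inner input = 76 8c 36 36 36 36 ∥ 68 d2 a6 94.
Inner hash: sum = 118+140+54+54+54+54+104+210+166+148 = 1102 → 04 4e.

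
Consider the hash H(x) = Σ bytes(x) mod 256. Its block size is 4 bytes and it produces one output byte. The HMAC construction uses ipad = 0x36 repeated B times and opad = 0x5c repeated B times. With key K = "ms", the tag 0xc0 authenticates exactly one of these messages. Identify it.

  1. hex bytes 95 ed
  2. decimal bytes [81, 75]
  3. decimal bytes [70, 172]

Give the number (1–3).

2

Key "ms" = 6d 73 is 2 bytes ≤ B = 4; zero-pad to 4 bytes: K' = 6d 73 00 00.
K' ⊕ ipad = 5b 45 36 36; K' ⊕ opad = 31 2f 5c 5c.
m1: inner = H(5b 45 36 36 95 ed) = 8e; tag = H(31 2f 5c 5c 8e) = a6
m2: inner = H(5b 45 36 36 51 4b) = a8; tag = H(31 2f 5c 5c a8) = c0 ← matches
m3: inner = H(5b 45 36 36 46 ac) = fe; tag = H(31 2f 5c 5c fe) = 16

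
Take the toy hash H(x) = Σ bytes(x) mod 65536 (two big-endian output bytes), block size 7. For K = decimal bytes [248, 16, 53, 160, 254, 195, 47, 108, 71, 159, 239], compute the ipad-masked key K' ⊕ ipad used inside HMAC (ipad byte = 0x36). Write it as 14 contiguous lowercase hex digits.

30383636363636

Key decimal bytes [248, 16, 53, 160, 254, 195, 47, 108, 71, 159, 239] = f8 10 35 a0 fe c3 2f 6c 47 9f ef is 11 bytes > B = 7, so hash it first: H(key) = 06 0e, then zero-pad to 7 bytes: K' = 06 0e 00 00 00 00 00.
XOR each byte with 0x36: 06⊕36=30, 0e⊕36=38, 00⊕36=36, 00⊕36=36, 00⊕36=36, 00⊕36=36, 00⊕36=36.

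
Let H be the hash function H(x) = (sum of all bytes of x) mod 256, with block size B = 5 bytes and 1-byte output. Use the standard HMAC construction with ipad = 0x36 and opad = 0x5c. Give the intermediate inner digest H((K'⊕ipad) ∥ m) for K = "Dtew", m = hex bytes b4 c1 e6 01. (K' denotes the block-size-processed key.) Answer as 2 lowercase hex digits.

da

Key "Dtew" = 44 74 65 77 is 4 bytes ≤ B = 5; zero-pad to 5 bytes: K' = 44 74 65 77 00.
K' ⊕ ipad = 72 42 53 41 36.
Inner input = 72 42 53 41 36 ∥ b4 c1 e6 01.
Inner hash: sum = 114+66+83+65+54+180+193+230+1 = 986; mod 256 = 218 → da.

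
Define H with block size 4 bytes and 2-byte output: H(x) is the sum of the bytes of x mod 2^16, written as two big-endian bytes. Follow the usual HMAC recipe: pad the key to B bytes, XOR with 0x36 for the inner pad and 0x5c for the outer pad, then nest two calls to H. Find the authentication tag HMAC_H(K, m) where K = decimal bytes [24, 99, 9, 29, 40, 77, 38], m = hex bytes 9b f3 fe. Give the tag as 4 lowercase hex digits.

01b1

Key decimal bytes [24, 99, 9, 29, 40, 77, 38] = 18 63 09 1d 28 4d 26 is 7 bytes > B = 4, so hash it first: H(key) = 01 3c, then zero-pad to 4 bytes: K' = 01 3c 00 00.
K' ⊕ ipad = 37 0a 36 36.  K' ⊕ opad = 5d 60 5c 5c.
Inner input = (K'⊕ipad) ∥ m = 37 0a 36 36 ∥ 9b f3 fe.
Inner hash: sum = 55+10+54+54+155+243+254 = 825 → 03 39.
Outer input = (K'⊕opad) ∥ inner = 5d 60 5c 5c ∥ 03 39.
Outer hash (tag): sum = 93+96+92+92+3+57 = 433 → 01 b1.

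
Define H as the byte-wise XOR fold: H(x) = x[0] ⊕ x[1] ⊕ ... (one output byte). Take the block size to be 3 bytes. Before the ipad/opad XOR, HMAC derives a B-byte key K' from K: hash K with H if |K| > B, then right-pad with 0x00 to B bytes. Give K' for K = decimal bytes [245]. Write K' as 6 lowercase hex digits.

Key decimal bytes [245] = f5 is 1 byte ≤ B = 3; zero-pad to 3 bytes: K' = f5 00 00.

f50000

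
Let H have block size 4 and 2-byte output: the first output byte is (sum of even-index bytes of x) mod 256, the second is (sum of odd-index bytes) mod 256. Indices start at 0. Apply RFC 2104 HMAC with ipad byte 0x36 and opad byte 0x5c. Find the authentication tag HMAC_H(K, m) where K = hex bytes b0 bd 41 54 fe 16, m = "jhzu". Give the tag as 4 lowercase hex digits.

Key hex bytes b0 bd 41 54 fe 16 is 6 bytes > B = 4, so hash it first: H(key) = ef 27, then zero-pad to 4 bytes: K' = ef 27 00 00.
K' ⊕ ipad = d9 11 36 36.  K' ⊕ opad = b3 7b 5c 5c.
Inner input = (K'⊕ipad) ∥ m = d9 11 36 36 ∥ 6a 68 7a 75.
Inner hash: even-index sum = 499 mod 256 = 243; odd-index sum = 292 mod 256 = 36 → f3 24.
Outer input = (K'⊕opad) ∥ inner = b3 7b 5c 5c ∥ f3 24.
Outer hash (tag): even-index sum = 514 mod 256 = 2; odd-index sum = 251 mod 256 = 251 → 02 fb.

02fb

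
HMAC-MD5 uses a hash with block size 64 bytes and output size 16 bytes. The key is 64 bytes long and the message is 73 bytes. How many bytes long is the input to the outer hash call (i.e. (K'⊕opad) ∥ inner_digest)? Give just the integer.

Key is 64 ≤ 64 bytes, zero-padded: |K'| = 64.
Outer input = (K'⊕opad) ∥ H(inner) → 64 + 16 = 80 bytes.

80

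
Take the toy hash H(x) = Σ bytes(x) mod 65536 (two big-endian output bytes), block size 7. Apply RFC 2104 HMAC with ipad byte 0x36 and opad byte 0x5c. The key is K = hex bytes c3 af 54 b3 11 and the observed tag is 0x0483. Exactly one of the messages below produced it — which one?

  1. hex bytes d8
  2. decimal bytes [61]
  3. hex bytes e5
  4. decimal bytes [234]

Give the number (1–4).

Key hex bytes c3 af 54 b3 11 is 5 bytes ≤ B = 7; zero-pad to 7 bytes: K' = c3 af 54 b3 11 00 00.
K' ⊕ ipad = f5 99 62 85 27 36 36; K' ⊕ opad = 9f f3 08 ef 4d 5c 5c.
m1: inner = H(f5 99 62 85 27 36 36 d8) = 03 e0; tag = H(9f f3 08 ef 4d 5c 5c 03 e0) = 0471
m2: inner = H(f5 99 62 85 27 36 36 3d) = 03 45; tag = H(9f f3 08 ef 4d 5c 5c 03 45) = 03d6
m3: inner = H(f5 99 62 85 27 36 36 e5) = 03 ed; tag = H(9f f3 08 ef 4d 5c 5c 03 ed) = 047e
m4: inner = H(f5 99 62 85 27 36 36 ea) = 03 f2; tag = H(9f f3 08 ef 4d 5c 5c 03 f2) = 0483 ← matches

4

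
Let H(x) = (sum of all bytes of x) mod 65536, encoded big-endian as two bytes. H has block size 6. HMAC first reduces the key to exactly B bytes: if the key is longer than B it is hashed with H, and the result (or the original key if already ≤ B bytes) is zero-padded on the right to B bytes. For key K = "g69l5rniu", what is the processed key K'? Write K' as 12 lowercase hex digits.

033500000000

|K| = 9 > B = 6, so first hash the key.
H(K): sum = 103+54+57+108+53+114+110+105+117 = 821 → 03 35.
Zero-pad H(K) = 03 35 to 6 bytes: K' = 03 35 00 00 00 00.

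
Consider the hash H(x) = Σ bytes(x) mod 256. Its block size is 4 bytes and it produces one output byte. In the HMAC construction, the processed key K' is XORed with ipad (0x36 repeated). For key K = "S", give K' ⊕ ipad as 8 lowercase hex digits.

65363636

Key "S" = 53 is 1 byte ≤ B = 4; zero-pad to 4 bytes: K' = 53 00 00 00.
XOR each byte with 0x36: 53⊕36=65, 00⊕36=36, 00⊕36=36, 00⊕36=36.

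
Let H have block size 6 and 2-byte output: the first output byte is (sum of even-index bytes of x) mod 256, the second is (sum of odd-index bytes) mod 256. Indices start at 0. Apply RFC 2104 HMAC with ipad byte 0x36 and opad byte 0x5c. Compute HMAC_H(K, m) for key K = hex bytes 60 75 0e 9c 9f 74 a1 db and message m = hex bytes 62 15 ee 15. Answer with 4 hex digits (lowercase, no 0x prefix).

fee0

Key hex bytes 60 75 0e 9c 9f 74 a1 db is 8 bytes > B = 6, so hash it first: H(key) = ae 60, then zero-pad to 6 bytes: K' = ae 60 00 00 00 00.
K' ⊕ ipad = 98 56 36 36 36 36.  K' ⊕ opad = f2 3c 5c 5c 5c 5c.
Inner input = (K'⊕ipad) ∥ m = 98 56 36 36 36 36 ∥ 62 15 ee 15.
Inner hash: even-index sum = 596 mod 256 = 84; odd-index sum = 236 mod 256 = 236 → 54 ec.
Outer input = (K'⊕opad) ∥ inner = f2 3c 5c 5c 5c 5c ∥ 54 ec.
Outer hash (tag): even-index sum = 510 mod 256 = 254; odd-index sum = 480 mod 256 = 224 → fe e0.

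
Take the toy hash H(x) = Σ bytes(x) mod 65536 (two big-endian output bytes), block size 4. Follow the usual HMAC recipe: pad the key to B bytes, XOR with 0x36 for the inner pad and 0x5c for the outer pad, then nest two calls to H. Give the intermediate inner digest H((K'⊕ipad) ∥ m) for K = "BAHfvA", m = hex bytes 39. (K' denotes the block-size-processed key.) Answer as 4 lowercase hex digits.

01ba

Key "BAHfvA" = 42 41 48 66 76 41 is 6 bytes > B = 4, so hash it first: H(key) = 01 e8, then zero-pad to 4 bytes: K' = 01 e8 00 00.
K' ⊕ ipad = 37 de 36 36.
Inner input = 37 de 36 36 ∥ 39.
Inner hash: sum = 55+222+54+54+57 = 442 → 01 ba.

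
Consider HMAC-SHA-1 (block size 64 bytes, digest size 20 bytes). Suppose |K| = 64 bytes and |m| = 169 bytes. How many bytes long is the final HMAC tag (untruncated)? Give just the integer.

20

The tag is one SHA-1 digest: 20 bytes.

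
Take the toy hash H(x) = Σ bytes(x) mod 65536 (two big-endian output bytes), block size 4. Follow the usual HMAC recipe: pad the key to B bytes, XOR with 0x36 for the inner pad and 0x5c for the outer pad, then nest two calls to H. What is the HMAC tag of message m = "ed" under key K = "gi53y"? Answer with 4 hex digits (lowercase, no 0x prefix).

02f6

Key "gi53y" = 67 69 35 33 79 is 5 bytes > B = 4, so hash it first: H(key) = 01 b1, then zero-pad to 4 bytes: K' = 01 b1 00 00.
K' ⊕ ipad = 37 87 36 36.  K' ⊕ opad = 5d ed 5c 5c.
Inner input = (K'⊕ipad) ∥ m = 37 87 36 36 ∥ 65 64.
Inner hash: sum = 55+135+54+54+101+100 = 499 → 01 f3.
Outer input = (K'⊕opad) ∥ inner = 5d ed 5c 5c ∥ 01 f3.
Outer hash (tag): sum = 93+237+92+92+1+243 = 758 → 02 f6.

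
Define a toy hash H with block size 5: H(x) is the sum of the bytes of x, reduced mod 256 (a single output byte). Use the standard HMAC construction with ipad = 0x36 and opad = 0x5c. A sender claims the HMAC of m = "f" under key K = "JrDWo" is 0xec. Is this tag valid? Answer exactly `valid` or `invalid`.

valid

Key "JrDWo" = 4a 72 44 57 6f is exactly B = 5 bytes: K' = 4a 72 44 57 6f.
K' ⊕ ipad = 7c 44 72 61 59; K' ⊕ opad = 16 2e 18 0b 33.
Inner hash: sum = 124+68+114+97+89+102 = 594; mod 256 = 82 → 52.
Outer hash (recomputed tag): sum = 22+46+24+11+51+82 = 236 → ec.
Recomputed tag = ec; claimed = ec → match.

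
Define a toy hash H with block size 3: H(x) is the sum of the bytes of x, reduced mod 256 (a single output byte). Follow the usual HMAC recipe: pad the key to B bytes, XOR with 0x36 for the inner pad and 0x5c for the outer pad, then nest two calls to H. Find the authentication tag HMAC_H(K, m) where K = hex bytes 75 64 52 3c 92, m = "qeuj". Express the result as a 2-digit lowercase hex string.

Key hex bytes 75 64 52 3c 92 is 5 bytes > B = 3, so hash it first: H(key) = f9, then zero-pad to 3 bytes: K' = f9 00 00.
K' ⊕ ipad = cf 36 36.  K' ⊕ opad = a5 5c 5c.
Inner input = (K'⊕ipad) ∥ m = cf 36 36 ∥ 71 65 75 6a.
Inner hash: sum = 207+54+54+113+101+117+106 = 752; mod 256 = 240 → f0.
Outer input = (K'⊕opad) ∥ inner = a5 5c 5c ∥ f0.
Outer hash (tag): sum = 165+92+92+240 = 589; mod 256 = 77 → 4d.

4d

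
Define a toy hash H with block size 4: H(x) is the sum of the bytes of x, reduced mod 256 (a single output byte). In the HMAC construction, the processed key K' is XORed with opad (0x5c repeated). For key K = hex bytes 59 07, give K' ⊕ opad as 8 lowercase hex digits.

Key hex bytes 59 07 is 2 bytes ≤ B = 4; zero-pad to 4 bytes: K' = 59 07 00 00.
XOR each byte with 0x5c: 59⊕5c=05, 07⊕5c=5b, 00⊕5c=5c, 00⊕5c=5c.

055b5c5c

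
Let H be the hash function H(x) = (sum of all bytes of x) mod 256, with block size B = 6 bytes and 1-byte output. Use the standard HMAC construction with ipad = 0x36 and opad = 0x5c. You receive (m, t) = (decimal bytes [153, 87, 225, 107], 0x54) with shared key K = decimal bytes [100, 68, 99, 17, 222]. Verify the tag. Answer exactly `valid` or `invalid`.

valid

Key decimal bytes [100, 68, 99, 17, 222] = 64 44 63 11 de is 5 bytes ≤ B = 6; zero-pad to 6 bytes: K' = 64 44 63 11 de 00.
K' ⊕ ipad = 52 72 55 27 e8 36; K' ⊕ opad = 38 18 3f 4d 82 5c.
Inner hash: sum = 82+114+85+39+232+54+153+87+225+107 = 1178; mod 256 = 154 → 9a.
Outer hash (recomputed tag): sum = 56+24+63+77+130+92+154 = 596; mod 256 = 84 → 54.
Recomputed tag = 54; claimed = 54 → match.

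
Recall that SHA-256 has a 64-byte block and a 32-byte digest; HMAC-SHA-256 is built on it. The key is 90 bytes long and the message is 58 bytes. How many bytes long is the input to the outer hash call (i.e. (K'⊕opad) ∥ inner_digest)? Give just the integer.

Key is 90 > 64 bytes, so it is hashed to 32 bytes then zero-padded to 64: |K'| = 64.
Outer input = (K'⊕opad) ∥ H(inner) → 64 + 32 = 96 bytes.

96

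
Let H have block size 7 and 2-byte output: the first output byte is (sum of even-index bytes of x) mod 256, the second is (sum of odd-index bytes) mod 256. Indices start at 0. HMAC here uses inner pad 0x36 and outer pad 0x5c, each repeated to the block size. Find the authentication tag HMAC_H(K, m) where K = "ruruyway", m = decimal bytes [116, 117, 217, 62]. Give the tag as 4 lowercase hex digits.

Key "ruruyway" = 72 75 72 75 79 77 61 79 is 8 bytes > B = 7, so hash it first: H(key) = be da, then zero-pad to 7 bytes: K' = be da 00 00 00 00 00.
K' ⊕ ipad = 88 ec 36 36 36 36 36.  K' ⊕ opad = e2 86 5c 5c 5c 5c 5c.
Inner input = (K'⊕ipad) ∥ m = 88 ec 36 36 36 36 36 ∥ 74 75 d9 3e.
Inner hash: even-index sum = 477 mod 256 = 221; odd-index sum = 677 mod 256 = 165 → dd a5.
Outer input = (K'⊕opad) ∥ inner = e2 86 5c 5c 5c 5c 5c ∥ dd a5.
Outer hash (tag): even-index sum = 667 mod 256 = 155; odd-index sum = 539 mod 256 = 27 → 9b 1b.

9b1b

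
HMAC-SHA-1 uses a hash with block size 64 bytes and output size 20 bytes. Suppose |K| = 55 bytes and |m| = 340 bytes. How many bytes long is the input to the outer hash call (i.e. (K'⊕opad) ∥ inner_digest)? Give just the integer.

84

Key is 55 ≤ 64 bytes, zero-padded: |K'| = 64.
Outer input = (K'⊕opad) ∥ H(inner) → 64 + 20 = 84 bytes.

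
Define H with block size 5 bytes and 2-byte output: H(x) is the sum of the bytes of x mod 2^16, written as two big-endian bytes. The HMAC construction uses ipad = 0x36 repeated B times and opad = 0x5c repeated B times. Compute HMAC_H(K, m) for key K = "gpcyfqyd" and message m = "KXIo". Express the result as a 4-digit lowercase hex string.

Key "gpcyfqyd" = 67 70 63 79 66 71 79 64 is 8 bytes > B = 5, so hash it first: H(key) = 03 67, then zero-pad to 5 bytes: K' = 03 67 00 00 00.
K' ⊕ ipad = 35 51 36 36 36.  K' ⊕ opad = 5f 3b 5c 5c 5c.
Inner input = (K'⊕ipad) ∥ m = 35 51 36 36 36 ∥ 4b 58 49 6f.
Inner hash: sum = 53+81+54+54+54+75+88+73+111 = 643 → 02 83.
Outer input = (K'⊕opad) ∥ inner = 5f 3b 5c 5c 5c ∥ 02 83.
Outer hash (tag): sum = 95+59+92+92+92+2+131 = 563 → 02 33.

0233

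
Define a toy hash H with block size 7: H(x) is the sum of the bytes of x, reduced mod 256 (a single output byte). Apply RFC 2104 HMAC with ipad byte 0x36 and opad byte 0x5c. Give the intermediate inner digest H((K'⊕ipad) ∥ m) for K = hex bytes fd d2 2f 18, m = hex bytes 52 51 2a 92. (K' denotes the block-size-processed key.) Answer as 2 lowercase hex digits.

Key hex bytes fd d2 2f 18 is 4 bytes ≤ B = 7; zero-pad to 7 bytes: K' = fd d2 2f 18 00 00 00.
K' ⊕ ipad = cb e4 19 2e 36 36 36.
Inner input = cb e4 19 2e 36 36 36 ∥ 52 51 2a 92.
Inner hash: sum = 203+228+25+46+54+54+54+82+81+42+146 = 1015; mod 256 = 247 → f7.

f7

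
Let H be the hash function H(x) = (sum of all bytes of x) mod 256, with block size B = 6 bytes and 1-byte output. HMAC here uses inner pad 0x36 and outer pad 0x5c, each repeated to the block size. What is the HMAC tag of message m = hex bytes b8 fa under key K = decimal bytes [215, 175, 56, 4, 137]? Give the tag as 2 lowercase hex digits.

Key decimal bytes [215, 175, 56, 4, 137] = d7 af 38 04 89 is 5 bytes ≤ B = 6; zero-pad to 6 bytes: K' = d7 af 38 04 89 00.
K' ⊕ ipad = e1 99 0e 32 bf 36.  K' ⊕ opad = 8b f3 64 58 d5 5c.
Inner input = (K'⊕ipad) ∥ m = e1 99 0e 32 bf 36 ∥ b8 fa.
Inner hash: sum = 225+153+14+50+191+54+184+250 = 1121; mod 256 = 97 → 61.
Outer input = (K'⊕opad) ∥ inner = 8b f3 64 58 d5 5c ∥ 61.
Outer hash (tag): sum = 139+243+100+88+213+92+97 = 972; mod 256 = 204 → cc.

cc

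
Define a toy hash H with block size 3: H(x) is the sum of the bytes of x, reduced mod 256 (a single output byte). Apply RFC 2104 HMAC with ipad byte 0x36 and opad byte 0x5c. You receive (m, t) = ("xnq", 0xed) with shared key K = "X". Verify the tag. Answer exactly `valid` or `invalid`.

Key "X" = 58 is 1 byte ≤ B = 3; zero-pad to 3 bytes: K' = 58 00 00.
K' ⊕ ipad = 6e 36 36; K' ⊕ opad = 04 5c 5c.
Inner hash: sum = 110+54+54+120+110+113 = 561; mod 256 = 49 → 31.
Outer hash (recomputed tag): sum = 4+92+92+49 = 237 → ed.
Recomputed tag = ed; claimed = ed → match.

valid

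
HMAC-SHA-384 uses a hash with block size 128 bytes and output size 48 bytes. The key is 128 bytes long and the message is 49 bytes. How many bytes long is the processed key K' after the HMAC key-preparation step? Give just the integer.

128

Key is 128 ≤ 128 bytes, zero-padded: |K'| = 128.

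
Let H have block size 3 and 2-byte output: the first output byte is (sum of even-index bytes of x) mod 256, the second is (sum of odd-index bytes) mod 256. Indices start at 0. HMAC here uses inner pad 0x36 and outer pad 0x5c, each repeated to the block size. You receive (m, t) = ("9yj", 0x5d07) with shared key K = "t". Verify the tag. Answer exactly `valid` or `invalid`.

Key "t" = 74 is 1 byte ≤ B = 3; zero-pad to 3 bytes: K' = 74 00 00.
K' ⊕ ipad = 42 36 36; K' ⊕ opad = 28 5c 5c.
Inner hash: even-index sum = 241 mod 256 = 241; odd-index sum = 217 mod 256 = 217 → f1 d9.
Outer hash (recomputed tag): even-index sum = 349 mod 256 = 93; odd-index sum = 333 mod 256 = 77 → 5d 4d.
Recomputed tag = 5d4d; claimed = 5d07 → mismatch.

invalid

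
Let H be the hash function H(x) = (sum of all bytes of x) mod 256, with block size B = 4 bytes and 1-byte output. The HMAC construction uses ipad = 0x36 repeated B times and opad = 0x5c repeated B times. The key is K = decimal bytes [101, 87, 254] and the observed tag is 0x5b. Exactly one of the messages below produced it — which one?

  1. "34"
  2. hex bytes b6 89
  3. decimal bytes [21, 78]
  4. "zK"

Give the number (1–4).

Key decimal bytes [101, 87, 254] = 65 57 fe is 3 bytes ≤ B = 4; zero-pad to 4 bytes: K' = 65 57 fe 00.
K' ⊕ ipad = 53 61 c8 36; K' ⊕ opad = 39 0b a2 5c.
m1: inner = H(53 61 c8 36 33 34) = 19; tag = H(39 0b a2 5c 19) = 5b ← matches
m2: inner = H(53 61 c8 36 b6 89) = f1; tag = H(39 0b a2 5c f1) = 33
m3: inner = H(53 61 c8 36 15 4e) = 15; tag = H(39 0b a2 5c 15) = 57
m4: inner = H(53 61 c8 36 7a 4b) = 77; tag = H(39 0b a2 5c 77) = b9

1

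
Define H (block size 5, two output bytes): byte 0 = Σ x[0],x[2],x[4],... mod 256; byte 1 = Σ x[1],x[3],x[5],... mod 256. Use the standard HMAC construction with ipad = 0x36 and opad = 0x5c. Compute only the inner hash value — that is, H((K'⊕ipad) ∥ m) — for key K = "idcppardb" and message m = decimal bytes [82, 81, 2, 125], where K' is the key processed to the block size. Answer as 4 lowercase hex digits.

Key "idcppardb" = 69 64 63 70 70 61 72 64 62 is 9 bytes > B = 5, so hash it first: H(key) = 10 99, then zero-pad to 5 bytes: K' = 10 99 00 00 00.
K' ⊕ ipad = 26 af 36 36 36.
Inner input = 26 af 36 36 36 ∥ 52 51 02 7d.
Inner hash: even-index sum = 352 mod 256 = 96; odd-index sum = 313 mod 256 = 57 → 60 39.

6039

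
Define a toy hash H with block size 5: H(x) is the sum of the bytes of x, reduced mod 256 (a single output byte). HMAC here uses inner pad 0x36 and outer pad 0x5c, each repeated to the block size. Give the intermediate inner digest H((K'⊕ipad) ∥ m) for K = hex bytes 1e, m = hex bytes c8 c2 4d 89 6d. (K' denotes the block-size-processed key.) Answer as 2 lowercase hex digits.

Key hex bytes 1e is 1 byte ≤ B = 5; zero-pad to 5 bytes: K' = 1e 00 00 00 00.
K' ⊕ ipad = 28 36 36 36 36.
Inner input = 28 36 36 36 36 ∥ c8 c2 4d 89 6d.
Inner hash: sum = 40+54+54+54+54+200+194+77+137+109 = 973; mod 256 = 205 → cd.

cd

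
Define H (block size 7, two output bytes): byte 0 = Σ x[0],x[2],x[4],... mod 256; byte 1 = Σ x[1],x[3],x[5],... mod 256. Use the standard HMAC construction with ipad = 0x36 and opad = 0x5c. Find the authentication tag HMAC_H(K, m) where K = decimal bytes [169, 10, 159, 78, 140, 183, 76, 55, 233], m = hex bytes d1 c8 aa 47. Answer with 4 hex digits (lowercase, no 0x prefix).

c0c2

Key decimal bytes [169, 10, 159, 78, 140, 183, 76, 55, 233] = a9 0a 9f 4e 8c b7 4c 37 e9 is 9 bytes > B = 7, so hash it first: H(key) = 09 46, then zero-pad to 7 bytes: K' = 09 46 00 00 00 00 00.
K' ⊕ ipad = 3f 70 36 36 36 36 36.  K' ⊕ opad = 55 1a 5c 5c 5c 5c 5c.
Inner input = (K'⊕ipad) ∥ m = 3f 70 36 36 36 36 36 ∥ d1 c8 aa 47.
Inner hash: even-index sum = 496 mod 256 = 240; odd-index sum = 599 mod 256 = 87 → f0 57.
Outer input = (K'⊕opad) ∥ inner = 55 1a 5c 5c 5c 5c 5c ∥ f0 57.
Outer hash (tag): even-index sum = 448 mod 256 = 192; odd-index sum = 450 mod 256 = 194 → c0 c2.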